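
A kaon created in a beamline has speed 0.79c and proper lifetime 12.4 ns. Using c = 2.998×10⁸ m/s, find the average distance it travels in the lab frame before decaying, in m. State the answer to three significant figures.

4.79 m

With β = 0.79, γ = 1/√(1 − 0.79²) = 1/√0.3759 = 1.631.
Lab-frame lifetime: Δt = γτ = 1.631 × 12.4 ns = 20.224 ns.
Distance: d = vΔt = 0.79 × 2.998×10⁸ m/s × 2.0224×10^-8 s = 4.79 m.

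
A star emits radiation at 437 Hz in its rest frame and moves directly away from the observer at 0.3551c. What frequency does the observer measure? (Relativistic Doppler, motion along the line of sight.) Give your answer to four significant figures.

301.5 Hz

Relativistic Doppler (source moving away): f_obs = f_src · √((1−β)/(1+β)).
With β = 0.3551: factor = √(0.6449/1.3551) = 0.68986.
f_obs = 437 × 0.68986 = 301.5 Hz.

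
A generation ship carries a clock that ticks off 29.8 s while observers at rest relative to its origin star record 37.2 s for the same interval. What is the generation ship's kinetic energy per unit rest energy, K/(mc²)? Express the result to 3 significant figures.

The time-dilation ratio gives γ = 37.2/29.8 = 1.24832.
K/(mc²) = γ − 1 = 1.24832 − 1 = 0.248.

0.248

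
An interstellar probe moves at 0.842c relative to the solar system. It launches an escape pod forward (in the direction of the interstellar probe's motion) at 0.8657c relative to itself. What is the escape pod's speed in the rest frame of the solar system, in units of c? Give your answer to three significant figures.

Relativistic velocity addition: u = (u' + v)/(1 + u'v/c²), with u' = 0.8657c and v = 0.842c.
Numerator: 0.8657 + 0.842 = 1.7077. Denominator: 1 + (0.8657)(0.842) = 1.7289194.
u = 1.7077/1.7289194 = 0.98773, so the speed is 0.988c.

0.988c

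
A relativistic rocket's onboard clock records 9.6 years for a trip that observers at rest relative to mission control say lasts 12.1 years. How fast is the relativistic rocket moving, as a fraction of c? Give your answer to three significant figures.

0.609c

γ = Δt/Δτ = 12.1/9.6 = 1.2604.
β = √(1 − 1/γ²) = √(1 − 0.629482) = √0.370518 = 0.609.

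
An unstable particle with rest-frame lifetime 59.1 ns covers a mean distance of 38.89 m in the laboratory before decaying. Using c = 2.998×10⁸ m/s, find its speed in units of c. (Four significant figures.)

0.9100c

d = βγcτ ⇒ βγ = d/(cτ) = 38.89 m / (17.71818 m) = 2.1949.
β = (βγ)/√(1+(βγ)²) = 2.1949/√5.81759 = 0.9100.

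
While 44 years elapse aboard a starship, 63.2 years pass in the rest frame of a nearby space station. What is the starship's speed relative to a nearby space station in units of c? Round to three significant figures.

γ = Δt/Δτ = 63.2/44 = 1.4364.
β = √(1 − 1/γ²) = √(1 − 0.484673) = √0.515327 = 0.718.

0.718c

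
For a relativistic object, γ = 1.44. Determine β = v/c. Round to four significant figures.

β = √(1 − 1/γ²) = √(1 − 1/2.0736) = √0.517747 = 0.7195.

0.7195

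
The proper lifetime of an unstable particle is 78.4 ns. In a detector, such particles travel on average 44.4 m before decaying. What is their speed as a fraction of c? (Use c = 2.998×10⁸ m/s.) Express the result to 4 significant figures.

Lab distance = (lab lifetime)·v = γτ·βc, so βγ = d/(cτ) = 44.40/(2.998×10⁸ × 7.840×10^-8) = 1.889.
With βγ = 1.889: γ² = 1 + (βγ)² = 4.56832, and β = (βγ)/γ = 1.889/2.13736 = 0.8838.

0.8838c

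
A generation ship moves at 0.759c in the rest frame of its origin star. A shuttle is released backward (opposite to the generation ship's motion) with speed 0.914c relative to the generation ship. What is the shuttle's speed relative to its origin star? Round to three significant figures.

Relativistic velocity addition: u = (u' + v)/(1 + u'v/c²), with u' = −0.914c and v = 0.759c.
Numerator: −0.914 + 0.759 = −0.155. Denominator: 1 + (−0.914)(0.759) = 0.306274.
u = −0.155/0.306274 = −0.50608, so the speed is 0.506c.

0.506c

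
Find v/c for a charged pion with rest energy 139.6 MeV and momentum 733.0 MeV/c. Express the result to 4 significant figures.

pc/(mc²) = 733.0/139.6 = 5.2507 = βγ = β/√(1−β²).
So β² = x²/(1 + x²) with x = 5.2507: x² = 27.5699, β² = 27.5699/28.5699 = 0.964998, β = 0.9823.

0.9823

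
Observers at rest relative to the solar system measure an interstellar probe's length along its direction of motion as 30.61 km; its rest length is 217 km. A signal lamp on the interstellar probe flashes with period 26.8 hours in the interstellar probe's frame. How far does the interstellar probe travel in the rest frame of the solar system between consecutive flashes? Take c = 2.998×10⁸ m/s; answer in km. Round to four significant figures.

Length contraction gives γ = L₀/L = 217/30.61 = 7.08919.
β = √(1 − 1/γ²) = 0.99. Lab-frame period = γτ = 7.08919×26.8 hours = 189.99 hours. Distance = βc × γτ = 0.99 × 2.998×10⁸ m/s × 683964 s = 2.0300×10^14 m = 2.030×10^11 km.

2.030×10^11 km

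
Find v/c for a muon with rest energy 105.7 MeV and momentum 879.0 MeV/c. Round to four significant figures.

0.9928

βγ = pc/(mc²) = 879.0/105.7 = 8.316.
Since γ² = 1 + (βγ)² = 70.1559, γ = √70.1559 = 8.37591, and β = (βγ)/γ = 8.316/8.37591 = 0.9928.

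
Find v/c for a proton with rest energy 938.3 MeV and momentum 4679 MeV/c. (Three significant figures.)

0.980

pc/(mc²) = 4679/938.3 = 4.9867 = βγ = β/√(1−β²).
So β² = x²/(1 + x²) with x = 4.9867: x² = 24.8672, β² = 24.8672/25.8672 = 0.961341, β = 0.980.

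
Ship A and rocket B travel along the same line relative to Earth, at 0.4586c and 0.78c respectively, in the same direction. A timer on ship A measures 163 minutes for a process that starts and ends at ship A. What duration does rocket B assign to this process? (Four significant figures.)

188.3 minutes

Transform ship A's velocity into rocket B's frame: (0.4586 − 0.78)/(1 − 0.4586·0.78) = −0.3214/0.642292, so the relative speed is 0.5004c.
γ for this relative speed: γ = 1/√(1 − 0.2504) = 1.155.
The clock on ship A records proper time, so rocket B measures Δt = γΔτ = 1.155 × 163 = 188.3 minutes.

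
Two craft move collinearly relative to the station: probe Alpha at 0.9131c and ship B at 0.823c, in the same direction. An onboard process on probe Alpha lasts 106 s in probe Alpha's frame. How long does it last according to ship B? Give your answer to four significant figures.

Speed of probe Alpha in ship B's frame: u = (v_A − v_B)/(1 − v_A v_B/c²) = (0.9131 − 0.823)/(1 − 0.9131×0.823) = 0.0901/0.2485187 = 0.36255; |u| = 0.36255c.
At |u| = 0.36255c, γ = (1 − 0.131443)^(−1/2) = 1.073.
The clock on probe Alpha records proper time, so ship B measures Δt = γΔτ = 1.073 × 106 = 113.7 s.

113.7 s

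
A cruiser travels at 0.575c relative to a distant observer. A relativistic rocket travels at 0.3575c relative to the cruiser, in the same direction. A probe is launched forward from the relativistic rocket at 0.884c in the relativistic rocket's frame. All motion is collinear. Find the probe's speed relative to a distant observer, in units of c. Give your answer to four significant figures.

Apply u = (u'+v)/(1+u'v) twice. Probe in the cruiser frame: (0.884+0.3575)/(1+0.884·0.3575) = 1.2415/1.31603 = 0.94337c.
That velocity, transformed to the rest frame of a distant observer: (0.94337+0.575)/(1+0.94337·0.575) = 1.51837/1.54243775 = 0.9844c.

0.9844c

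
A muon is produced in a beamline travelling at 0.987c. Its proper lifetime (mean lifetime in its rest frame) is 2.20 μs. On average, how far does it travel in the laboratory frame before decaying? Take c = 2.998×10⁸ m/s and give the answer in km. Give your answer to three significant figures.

4.05 km

Lorentz factor: γ = (1 − 0.974169)^(−1/2) = 6.222.
Lab-frame lifetime: Δt = γτ = 6.222 × 2.20 μs = 13.688 μs.
Distance: d = vΔt = 0.987 × 2.998×10⁸ m/s × 1.3688×10^-5 s = 4050 m = 4.05 km.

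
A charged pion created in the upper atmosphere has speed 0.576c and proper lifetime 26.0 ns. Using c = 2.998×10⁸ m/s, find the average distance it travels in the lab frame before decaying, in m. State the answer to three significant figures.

5.49 m

Lorentz factor: γ = (1 − 0.331776)^(−1/2) = 1.2233.
Lab-frame lifetime: Δt = γτ = 1.2233 × 26.0 ns = 31.806 ns.
Distance: d = vΔt = 0.576 × 2.998×10⁸ m/s × 3.1806×10^-8 s = 5.49 m.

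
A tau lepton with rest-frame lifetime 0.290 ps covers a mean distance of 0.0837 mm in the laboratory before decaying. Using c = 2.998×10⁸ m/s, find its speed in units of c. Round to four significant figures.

d = βγcτ ⇒ βγ = d/(cτ) = 8.370×10^-5 m / (8.6942×10^-5 m) = 0.96271.
β = (βγ)/√(1+(βγ)²) = 0.96271/√1.926811 = 0.6935.

0.6935c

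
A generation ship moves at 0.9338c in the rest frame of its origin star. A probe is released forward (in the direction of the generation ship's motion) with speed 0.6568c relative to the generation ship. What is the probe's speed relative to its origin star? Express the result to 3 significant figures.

0.986c

In units of c, u = (u' + v)/(1 + u'v) with u' = 0.6568 and v = 0.9338.
Numerator: 0.6568 + 0.9338 = 1.5906. Denominator: 1 + (0.6568)(0.9338) = 1.61331984.
u = 1.5906/1.61331984 = 0.98592, so the speed is 0.986c.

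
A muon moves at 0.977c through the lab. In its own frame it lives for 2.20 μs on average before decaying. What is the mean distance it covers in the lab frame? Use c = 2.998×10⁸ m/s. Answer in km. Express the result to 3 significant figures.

3.02 km

γ = 1/√(1 − β²) = 1/√(1 − 0.954529) = 1/√0.045471 = 1/0.213239 = 4.6896.
Lab-frame lifetime: Δt = γτ = 4.6896 × 2.20 μs = 10.317 μs.
Distance: d = vΔt = 0.977 × 2.998×10⁸ m/s × 1.0317×10^-5 s = 3020 m = 3.02 km.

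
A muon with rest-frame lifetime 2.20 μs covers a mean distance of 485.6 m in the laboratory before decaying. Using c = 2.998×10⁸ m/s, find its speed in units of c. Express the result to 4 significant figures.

Let x = d/(cτ) = 485.6 m / (2.998×10⁸ m/s × 2.200×10^-6 s) = 0.73625. Since d = βγcτ, x = βγ = β/√(1−β²).
Solving: β² = x²/(1+x²) = 0.542064/1.542064 = 0.351518, so β = 0.5929.

0.5929c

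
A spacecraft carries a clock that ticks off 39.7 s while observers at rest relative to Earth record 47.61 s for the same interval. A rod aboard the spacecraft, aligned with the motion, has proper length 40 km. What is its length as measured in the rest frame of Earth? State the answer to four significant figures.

γ = Δt/Δτ = 47.61/39.7 = 1.19924.
The rod contracts by the same γ: 40 km / 1.19924 = 33.35 km.

33.35 km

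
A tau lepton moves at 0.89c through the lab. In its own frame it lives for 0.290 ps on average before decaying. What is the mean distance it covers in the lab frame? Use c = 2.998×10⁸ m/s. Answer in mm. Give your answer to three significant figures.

0.170 mm

γ = 1/√(1 − β²) = 1/√(1 − 0.7921) = 1/√0.2079 = 1/0.455961 = 2.1932.
Lab-frame lifetime: Δt = γτ = 2.1932 × 0.290 ps = 0.63603 ps.
Distance: d = vΔt = 0.89 × 2.998×10⁸ m/s × 6.3603×10^-13 s = 1.70×10^-4 m = 0.170 mm.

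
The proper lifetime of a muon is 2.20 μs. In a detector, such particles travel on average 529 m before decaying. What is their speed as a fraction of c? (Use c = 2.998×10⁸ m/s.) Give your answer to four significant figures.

Let x = d/(cτ) = 529.0 m / (2.998×10⁸ m/s × 2.200×10^-6 s) = 0.80205. Since d = βγcτ, x = βγ = β/√(1−β²).
Solving: β² = x²/(1+x²) = 0.643284/1.643284 = 0.391462, so β = 0.6257.

0.6257c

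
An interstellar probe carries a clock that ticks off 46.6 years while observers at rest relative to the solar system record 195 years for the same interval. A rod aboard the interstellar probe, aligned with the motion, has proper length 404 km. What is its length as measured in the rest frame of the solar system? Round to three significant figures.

γ = Δt/Δτ = 195/46.6 = 4.18455.
The rod contracts by the same γ: 404 km / 4.18455 = 96.5 km.

96.5 km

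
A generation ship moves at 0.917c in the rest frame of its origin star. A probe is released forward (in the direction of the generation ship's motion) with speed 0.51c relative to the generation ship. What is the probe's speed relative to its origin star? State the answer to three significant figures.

0.972c

In units of c, u = (u' + v)/(1 + u'v) with u' = 0.51 and v = 0.917.
Numerator: 0.51 + 0.917 = 1.427. Denominator: 1 + (0.51)(0.917) = 1.46767.
u = 1.427/1.46767 = 0.97229, so the speed is 0.972c.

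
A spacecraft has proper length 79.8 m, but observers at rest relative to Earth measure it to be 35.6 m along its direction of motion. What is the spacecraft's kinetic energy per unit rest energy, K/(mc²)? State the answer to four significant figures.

Length contraction gives γ = L₀/L = 79.8/35.6 = 2.24157.
Since K = (γ−1)mc², K/(mc²) = 2.24157 − 1 = 1.242.

1.242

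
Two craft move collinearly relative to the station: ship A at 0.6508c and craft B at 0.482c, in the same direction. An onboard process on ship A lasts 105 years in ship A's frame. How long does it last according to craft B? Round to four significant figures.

Transform ship A's velocity into craft B's frame: (0.6508 − 0.482)/(1 − 0.6508·0.482) = 0.1688/0.6863144, so the relative speed is 0.24595c.
γ for this relative speed: γ = 1/√(1 − 0.0604914) = 1.0317.
Ship A's interval is proper; time dilation gives Δt_B = γΔτ = 1.0317 × 105 years = 108.3 years.

108.3 years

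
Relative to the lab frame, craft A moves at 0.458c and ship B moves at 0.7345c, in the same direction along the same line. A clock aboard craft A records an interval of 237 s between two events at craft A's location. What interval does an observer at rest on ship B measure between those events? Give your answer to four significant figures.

260.7 s

Transform craft A's velocity into ship B's frame: (0.458 − 0.7345)/(1 − 0.458·0.7345) = −0.2765/0.663599, so the relative speed is 0.41667c.
γ for this relative speed: γ = 1/√(1 − 0.173614) = 1.1.
Craft A's interval is proper; time dilation gives Δt_B = γΔτ = 1.1 × 237 s = 260.7 s.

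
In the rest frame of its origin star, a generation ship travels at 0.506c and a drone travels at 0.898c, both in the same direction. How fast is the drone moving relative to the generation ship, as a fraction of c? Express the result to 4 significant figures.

0.7185c

Transform to the generation ship's frame: u' = (u − v)/(1 − uv/c²).
u' = (0.898 − 0.506)/(1 − 0.898×0.506) = 0.392/0.545612 = 0.71846.
Speed in the generation ship's frame: 0.7185c (in the same direction).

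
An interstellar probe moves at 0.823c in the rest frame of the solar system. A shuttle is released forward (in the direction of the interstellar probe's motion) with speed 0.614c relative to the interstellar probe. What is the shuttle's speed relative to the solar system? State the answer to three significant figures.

0.955c

Relativistic velocity addition: u = (u' + v)/(1 + u'v/c²), with u' = 0.614c and v = 0.823c.
Numerator: 0.614 + 0.823 = 1.437. Denominator: 1 + (0.614)(0.823) = 1.505322.
u = 1.437/1.505322 = 0.95461, so the speed is 0.955c.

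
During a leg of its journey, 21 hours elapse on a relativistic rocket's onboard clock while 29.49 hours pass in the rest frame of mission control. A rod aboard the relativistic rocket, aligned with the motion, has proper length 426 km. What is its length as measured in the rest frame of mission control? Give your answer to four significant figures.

The time-dilation ratio gives γ = 29.49/21 = 1.40429.
L = L₀/γ = 426/1.40429 = 303.4 km.

303.4 km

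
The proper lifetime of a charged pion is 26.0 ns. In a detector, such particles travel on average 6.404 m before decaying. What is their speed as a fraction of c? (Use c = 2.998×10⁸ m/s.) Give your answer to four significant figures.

0.6348c

d = βγcτ ⇒ βγ = d/(cτ) = 6.404 m / (7.7948 m) = 0.82157.
β = (βγ)/√(1+(βγ)²) = 0.82157/√1.674977 = 0.6348.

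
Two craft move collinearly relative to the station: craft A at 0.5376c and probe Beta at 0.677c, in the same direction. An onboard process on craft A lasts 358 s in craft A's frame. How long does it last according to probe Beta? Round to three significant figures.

Transform craft A's velocity into probe Beta's frame: (0.5376 − 0.677)/(1 − 0.5376·0.677) = −0.1394/0.6360448, so the relative speed is 0.21917c.
γ for this relative speed: γ = 1/√(1 − 0.0480355) = 1.0249.
The clock on craft A records proper time, so probe Beta measures Δt = γΔτ = 1.0249 × 358 = 367 s.

367 s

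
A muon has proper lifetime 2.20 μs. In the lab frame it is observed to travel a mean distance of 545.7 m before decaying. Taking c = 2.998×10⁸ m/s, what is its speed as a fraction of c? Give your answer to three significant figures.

0.637c

Lab distance = (lab lifetime)·v = γτ·βc, so βγ = d/(cτ) = 545.7/(2.998×10⁸ × 2.200×10^-6) = 0.82737.
With βγ = 0.82737: γ² = 1 + (βγ)² = 1.684541, and β = (βγ)/γ = 0.82737/1.2979 = 0.637.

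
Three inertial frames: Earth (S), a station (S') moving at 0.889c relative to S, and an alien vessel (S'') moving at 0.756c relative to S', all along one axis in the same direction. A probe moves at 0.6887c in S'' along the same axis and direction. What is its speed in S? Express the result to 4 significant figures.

0.9970c

First combine the probe and alien vessel (S''→S'): u₁ = (0.6887 + 0.756)/(1 + 0.6887×0.756) = 1.4447/1.5206572 = 0.95005.
Then combine with the station (S'→S): u = (0.95005 + 0.889)/(1 + 0.95005×0.889) = 1.83905/1.84459445 = 0.99699.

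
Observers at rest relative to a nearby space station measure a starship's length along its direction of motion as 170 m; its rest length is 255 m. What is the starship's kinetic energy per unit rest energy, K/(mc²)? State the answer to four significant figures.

Length contraction gives γ = L₀/L = 255/170 = 1.5.
K/(mc²) = γ − 1 = 1.5 − 1 = 0.5000.

0.5000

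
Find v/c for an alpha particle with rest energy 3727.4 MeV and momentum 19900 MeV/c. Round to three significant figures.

0.983

pc/(mc²) = 19900/3727.4 = 5.3388 = βγ = β/√(1−β²).
So β² = x²/(1 + x²) with x = 5.3388: x² = 28.5028, β² = 28.5028/29.5028 = 0.966105, β = 0.983.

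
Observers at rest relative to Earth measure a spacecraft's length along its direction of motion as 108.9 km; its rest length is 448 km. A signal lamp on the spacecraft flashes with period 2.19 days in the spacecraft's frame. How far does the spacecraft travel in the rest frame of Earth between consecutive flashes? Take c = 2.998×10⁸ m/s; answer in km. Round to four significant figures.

Length contraction gives γ = L₀/L = 448/108.9 = 4.11387.
β = √(1 − 1/γ²) = 0.97001. Lab-frame period = γτ = 4.11387×2.19 days = 9.0094 days. Distance = βc × γτ = 0.97001 × 2.998×10⁸ m/s × 778412.16 s = 2.2637×10^14 m = 2.264×10^11 km.

2.264×10^11 km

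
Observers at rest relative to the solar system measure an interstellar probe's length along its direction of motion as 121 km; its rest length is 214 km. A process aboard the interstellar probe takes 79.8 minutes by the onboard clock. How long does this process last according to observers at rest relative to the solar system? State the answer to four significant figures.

141.1 minutes

Length contraction gives γ = L₀/L = 214/121 = 1.7686.
Δt = γΔτ = 1.7686 × 79.8 = 141.1 minutes.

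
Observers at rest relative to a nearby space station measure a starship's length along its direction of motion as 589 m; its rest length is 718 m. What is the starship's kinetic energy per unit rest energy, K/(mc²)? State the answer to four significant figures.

0.2190

From L = L₀/γ: γ = 718/589 = 1.21902.
K/(mc²) = γ − 1 = 1.21902 − 1 = 0.2190.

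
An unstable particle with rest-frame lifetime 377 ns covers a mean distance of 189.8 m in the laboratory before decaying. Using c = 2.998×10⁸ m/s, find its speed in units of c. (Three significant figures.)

0.859c

d = βγcτ ⇒ βγ = d/(cτ) = 189.8 m / (113.0246 m) = 1.6793.
β = (βγ)/√(1+(βγ)²) = 1.6793/√3.82005 = 0.859.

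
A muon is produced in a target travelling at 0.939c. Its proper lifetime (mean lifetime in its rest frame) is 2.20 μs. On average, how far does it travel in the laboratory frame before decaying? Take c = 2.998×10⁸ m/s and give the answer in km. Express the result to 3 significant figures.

1.80 km

β² = 0.881721, so γ = 1/√0.118279 = 2.9077.
Lab-frame lifetime: Δt = γτ = 2.9077 × 2.20 μs = 6.3969 μs.
Distance: d = vΔt = 0.939 × 2.998×10⁸ m/s × 6.3969×10^-6 s = 1800 m = 1.80 km.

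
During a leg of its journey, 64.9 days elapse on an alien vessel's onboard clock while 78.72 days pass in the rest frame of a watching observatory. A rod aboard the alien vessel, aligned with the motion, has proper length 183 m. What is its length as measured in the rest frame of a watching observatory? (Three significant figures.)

γ = Δt/Δτ = 78.72/64.9 = 1.21294.
L = L₀/γ = 183/1.21294 = 151 m.

151 m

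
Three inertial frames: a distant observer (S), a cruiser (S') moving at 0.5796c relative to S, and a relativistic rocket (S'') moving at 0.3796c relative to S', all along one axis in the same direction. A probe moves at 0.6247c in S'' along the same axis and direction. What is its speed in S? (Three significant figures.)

0.946c

First combine the probe and relativistic rocket (S''→S'): u₁ = (0.6247 + 0.3796)/(1 + 0.6247×0.3796) = 1.0043/1.23713612 = 0.81179.
Then combine with the cruiser (S'→S): u = (0.81179 + 0.5796)/(1 + 0.81179×0.5796) = 1.39139/1.470513484 = 0.94619.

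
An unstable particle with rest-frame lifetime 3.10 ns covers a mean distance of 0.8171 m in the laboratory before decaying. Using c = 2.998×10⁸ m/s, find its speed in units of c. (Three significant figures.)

0.660c

Let x = d/(cτ) = 0.8171 m / (2.998×10⁸ m/s × 3.100×10^-9 s) = 0.87919. Since d = βγcτ, x = βγ = β/√(1−β²).
Solving: β² = x²/(1+x²) = 0.772975/1.772975 = 0.435976, so β = 0.660.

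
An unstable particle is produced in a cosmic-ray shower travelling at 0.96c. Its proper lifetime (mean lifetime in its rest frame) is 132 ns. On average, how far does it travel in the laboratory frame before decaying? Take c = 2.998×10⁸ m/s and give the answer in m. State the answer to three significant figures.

β² = 0.9216, so γ = 1/√0.0784 = 3.5714.
Lab-frame lifetime: Δt = γτ = 3.5714 × 132 ns = 471.42 ns.
Distance: d = vΔt = 0.96 × 2.998×10⁸ m/s × 4.7142×10^-7 s = 136 m.

136 m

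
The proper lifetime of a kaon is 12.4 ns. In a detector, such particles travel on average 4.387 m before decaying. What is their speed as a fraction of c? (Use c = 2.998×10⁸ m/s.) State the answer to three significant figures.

Let x = d/(cτ) = 4.387 m / (2.998×10⁸ m/s × 1.240×10^-8 s) = 1.1801. Since d = βγcτ, x = βγ = β/√(1−β²).
Solving: β² = x²/(1+x²) = 1.39264/2.39264 = 0.582052, so β = 0.763.

0.763c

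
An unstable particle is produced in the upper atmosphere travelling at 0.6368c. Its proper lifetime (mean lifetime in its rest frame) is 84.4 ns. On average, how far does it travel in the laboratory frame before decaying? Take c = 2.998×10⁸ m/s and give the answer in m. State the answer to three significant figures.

γ = 1/√(1 − β²) = 1/√(1 − 0.40551424) = 1/√0.59448576 = 1/0.771029 = 1.297.
Lab-frame lifetime: Δt = γτ = 1.297 × 84.4 ns = 109.47 ns.
Distance: d = vΔt = 0.6368 × 2.998×10⁸ m/s × 1.0947×10^-7 s = 20.9 m.

20.9 m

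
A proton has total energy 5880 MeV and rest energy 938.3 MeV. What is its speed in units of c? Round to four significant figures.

0.9872c

Total energy E = γmc² gives γ = 5880/938.3 = 6.2667.
Hence β = √(1 − 1/γ²) = √(1 − 0.0254637) = √0.9745363 = 0.9872.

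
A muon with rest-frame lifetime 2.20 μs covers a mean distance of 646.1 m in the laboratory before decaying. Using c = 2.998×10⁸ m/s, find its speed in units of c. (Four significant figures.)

d = βγcτ ⇒ βγ = d/(cτ) = 646.1 m / (659.56 m) = 0.97959.
β = (βγ)/√(1+(βγ)²) = 0.97959/√1.959597 = 0.6998.

0.6998c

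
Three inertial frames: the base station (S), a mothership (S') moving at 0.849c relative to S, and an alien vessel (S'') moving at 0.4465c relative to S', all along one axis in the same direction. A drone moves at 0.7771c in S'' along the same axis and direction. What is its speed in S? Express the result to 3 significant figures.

Compose velocities in two stages. Stage 1 (into S'): u₁ = (0.7771+0.4465)/(1+0.7771×0.4465) = 0.90841.
Stage 2 (into S): u = (0.90841+0.849)/(1+0.90841×0.849) = 0.99219, so the speed is 0.992c.

0.992c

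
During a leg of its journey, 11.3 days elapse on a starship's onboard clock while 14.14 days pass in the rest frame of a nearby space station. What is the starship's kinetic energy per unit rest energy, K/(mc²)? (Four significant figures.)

γ = Δt/Δτ = 14.14/11.3 = 1.25133.
K/(mc²) = γ − 1 = 1.25133 − 1 = 0.2513.

0.2513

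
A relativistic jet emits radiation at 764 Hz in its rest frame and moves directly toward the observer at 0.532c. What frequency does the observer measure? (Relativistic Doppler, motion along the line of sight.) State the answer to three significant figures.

1380 Hz

Relativistic Doppler (source moving toward): f_obs = f_src · √((1+β)/(1−β)).
With β = 0.532: factor = √(1.532/0.468) = 1.8093.
f_obs = 764 × 1.8093 = 1380 Hz.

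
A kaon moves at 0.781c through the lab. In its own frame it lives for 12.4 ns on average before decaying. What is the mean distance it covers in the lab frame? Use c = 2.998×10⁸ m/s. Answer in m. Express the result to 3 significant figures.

With β = 0.781, γ = 1/√(1 − 0.781²) = 1/√0.390039 = 1.6012.
Lab-frame lifetime: Δt = γτ = 1.6012 × 12.4 ns = 19.855 ns.
Distance: d = vΔt = 0.781 × 2.998×10⁸ m/s × 1.9855×10^-8 s = 4.65 m.

4.65 m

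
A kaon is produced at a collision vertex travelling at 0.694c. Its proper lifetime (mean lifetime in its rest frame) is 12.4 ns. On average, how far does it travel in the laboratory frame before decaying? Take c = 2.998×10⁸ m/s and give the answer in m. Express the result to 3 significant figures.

3.58 m

γ = 1/√(1 − β²) = 1/√(1 − 0.481636) = 1/√0.518364 = 1/0.719975 = 1.3889.
Lab-frame lifetime: Δt = γτ = 1.3889 × 12.4 ns = 17.222 ns.
Distance: d = vΔt = 0.694 × 2.998×10⁸ m/s × 1.7222×10^-8 s = 3.58 m.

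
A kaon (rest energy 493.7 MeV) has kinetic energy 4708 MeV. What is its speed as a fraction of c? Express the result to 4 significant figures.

0.9955c

γ = 1 + K/(mc²) = 1 + 4708/493.7 = 10.536.
β = √(1 − 1/γ²) = √(1 − 0.00900842) = √0.99099158 = 0.9955.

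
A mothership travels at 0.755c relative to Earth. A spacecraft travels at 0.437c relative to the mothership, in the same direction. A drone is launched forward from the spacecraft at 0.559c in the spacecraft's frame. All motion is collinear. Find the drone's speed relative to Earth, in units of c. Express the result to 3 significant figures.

0.970c

Compose velocities in two stages. Stage 1 (into S'): u₁ = (0.559+0.437)/(1+0.559×0.437) = 0.80046.
Stage 2 (into S): u = (0.80046+0.755)/(1+0.80046×0.755) = 0.96953, so the speed is 0.970c.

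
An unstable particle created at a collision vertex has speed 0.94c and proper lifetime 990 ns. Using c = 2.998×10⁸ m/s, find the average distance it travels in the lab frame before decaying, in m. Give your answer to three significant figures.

818 m

With β = 0.94, γ = 1/√(1 − 0.94²) = 1/√0.1164 = 2.9311.
Lab-frame lifetime: Δt = γτ = 2.9311 × 990 ns = 2901.8 ns.
Distance: d = vΔt = 0.94 × 2.998×10⁸ m/s × 2.9018×10^-6 s = 818 m.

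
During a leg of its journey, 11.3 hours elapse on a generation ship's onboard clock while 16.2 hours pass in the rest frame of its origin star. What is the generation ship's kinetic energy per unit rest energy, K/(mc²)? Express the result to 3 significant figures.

The time-dilation ratio gives γ = 16.2/11.3 = 1.43363.
Since K = (γ−1)mc², K/(mc²) = 1.43363 − 1 = 0.434.

0.434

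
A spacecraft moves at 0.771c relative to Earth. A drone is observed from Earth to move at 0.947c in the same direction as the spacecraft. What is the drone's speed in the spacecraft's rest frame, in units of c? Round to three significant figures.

0.652c

Transform to the spacecraft's frame: u' = (u − v)/(1 − uv/c²).
u' = (0.947 − 0.771)/(1 − 0.947×0.771) = 0.176/0.269863 = 0.65218.
Speed in the spacecraft's frame: 0.652c (in the same direction).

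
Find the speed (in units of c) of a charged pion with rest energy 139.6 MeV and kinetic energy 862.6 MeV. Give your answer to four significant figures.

γ = 1 + K/(mc²) = 1 + 862.6/139.6 = 7.1791.
β = √(1 − 1/γ²) = √(1 − 0.0194026) = √0.9805974 = 0.9903.

0.9903c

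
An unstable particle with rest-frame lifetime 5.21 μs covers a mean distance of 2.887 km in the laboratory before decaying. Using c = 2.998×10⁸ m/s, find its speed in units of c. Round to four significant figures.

Let x = d/(cτ) = 2887 m / (2.998×10⁸ m/s × 5.210×10^-6 s) = 1.8483. Since d = βγcτ, x = βγ = β/√(1−β²).
Solving: β² = x²/(1+x²) = 3.41621/4.41621 = 0.773561, so β = 0.8795.

0.8795c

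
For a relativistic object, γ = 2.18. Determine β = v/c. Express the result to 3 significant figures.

β = √(1 − 1/γ²) = √(1 − 1/4.7524) = √0.78958 = 0.889.

0.889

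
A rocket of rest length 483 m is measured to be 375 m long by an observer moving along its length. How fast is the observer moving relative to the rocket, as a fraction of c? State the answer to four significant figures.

0.6302c

Length contraction gives γ = L₀/L = 483/375 = 1.288.
β = √(1 − 1/γ²) = √0.397207 = 0.6302.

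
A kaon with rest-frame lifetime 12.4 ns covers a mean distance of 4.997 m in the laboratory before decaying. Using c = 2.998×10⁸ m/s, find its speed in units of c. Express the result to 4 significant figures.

d = βγcτ ⇒ βγ = d/(cτ) = 4.997 m / (3.71752 m) = 1.3442.
β = (βγ)/√(1+(βγ)²) = 1.3442/√2.80687 = 0.8023.

0.8023c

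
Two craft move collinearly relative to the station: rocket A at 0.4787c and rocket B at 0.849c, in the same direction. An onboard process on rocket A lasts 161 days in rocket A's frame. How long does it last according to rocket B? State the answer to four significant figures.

206.0 days

Transform rocket A's velocity into rocket B's frame: (0.4787 − 0.849)/(1 − 0.4787·0.849) = −0.3703/0.5935837, so the relative speed is 0.62384c.
γ for this relative speed: γ = 1/√(1 − 0.389176) = 1.2795.
Rocket A's interval is proper; time dilation gives Δt_B = γΔτ = 1.2795 × 161 days = 206.0 days.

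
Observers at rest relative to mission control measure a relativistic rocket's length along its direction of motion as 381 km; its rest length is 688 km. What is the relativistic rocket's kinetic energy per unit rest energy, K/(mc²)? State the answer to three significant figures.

0.806

γ = L₀/L = 688/381 = 1.80577.
Since K = (γ−1)mc², K/(mc²) = 1.80577 − 1 = 0.806.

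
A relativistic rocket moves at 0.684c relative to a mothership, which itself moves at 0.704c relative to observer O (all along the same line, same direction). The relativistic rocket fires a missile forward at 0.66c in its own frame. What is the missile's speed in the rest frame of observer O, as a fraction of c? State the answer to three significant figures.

First combine the missile and relativistic rocket (S''→S'): u₁ = (0.66 + 0.684)/(1 + 0.66×0.684) = 1.344/1.45144 = 0.92598.
Then combine with the mothership (S'→S): u = (0.92598 + 0.704)/(1 + 0.92598×0.704) = 1.62998/1.65188992 = 0.98674.

0.987c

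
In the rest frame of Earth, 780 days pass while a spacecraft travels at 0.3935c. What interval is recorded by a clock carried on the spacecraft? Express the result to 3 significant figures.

γ = 1/√(1 − β²) = 1/√(1 − 0.15484225) = 1/√0.84515775 = 1/0.919325 = 1.0878.
The moving clock records proper time: Δτ = Δt/γ = 780/1.0878 = 717 days.

717 days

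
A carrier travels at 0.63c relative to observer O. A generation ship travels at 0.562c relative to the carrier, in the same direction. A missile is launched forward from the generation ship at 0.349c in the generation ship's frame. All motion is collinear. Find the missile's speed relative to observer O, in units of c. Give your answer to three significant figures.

First combine the missile and generation ship (S''→S'): u₁ = (0.349 + 0.562)/(1 + 0.349×0.562) = 0.911/1.196138 = 0.76162.
Then combine with the carrier (S'→S): u = (0.76162 + 0.63)/(1 + 0.76162×0.63) = 1.39162/1.4798206 = 0.9404.

0.940c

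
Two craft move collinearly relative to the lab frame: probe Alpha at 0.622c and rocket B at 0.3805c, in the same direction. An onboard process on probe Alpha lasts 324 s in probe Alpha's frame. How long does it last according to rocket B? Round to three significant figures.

342 s

Transform probe Alpha's velocity into rocket B's frame: (0.622 − 0.3805)/(1 − 0.622·0.3805) = 0.2415/0.763329, so the relative speed is 0.31638c.
At |u| = 0.31638c, γ = (1 − 0.100096)^(−1/2) = 1.0541.
The clock on probe Alpha records proper time, so rocket B measures Δt = γΔτ = 1.0541 × 324 = 342 s.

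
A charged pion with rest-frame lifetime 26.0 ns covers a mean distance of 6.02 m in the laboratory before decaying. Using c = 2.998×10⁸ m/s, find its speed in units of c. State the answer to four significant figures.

Lab distance = (lab lifetime)·v = γτ·βc, so βγ = d/(cτ) = 6.020/(2.998×10⁸ × 2.600×10^-8) = 0.77231.
With βγ = 0.77231: γ² = 1 + (βγ)² = 1.596463, and β = (βγ)/γ = 0.77231/1.26351 = 0.6112.

0.6112c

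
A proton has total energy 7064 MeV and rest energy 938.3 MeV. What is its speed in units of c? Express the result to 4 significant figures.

0.9911c

γ = E/(mc²) = 7064/938.3 = 7.5285.
β = √(1 − 1/γ²) = √(1 − 0.0176434) = √0.9823566 = 0.9911.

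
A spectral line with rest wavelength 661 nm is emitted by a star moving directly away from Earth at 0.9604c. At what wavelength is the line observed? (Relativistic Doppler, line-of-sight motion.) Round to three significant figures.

4650 nm

Relativistic Doppler for wavelength: λ_obs = λ_src · √((1+β)/(1−β)).
With β = 0.9604: factor = √(1.9604/0.0396) = 7.036.
λ_obs = 661 × 7.036 = 4650 nm.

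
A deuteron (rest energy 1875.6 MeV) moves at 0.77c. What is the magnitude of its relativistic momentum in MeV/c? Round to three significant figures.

2260 MeV/c

With β = 0.77, γ = 1/√(1 − 0.77²) = 1/√0.4071 = 1.5673.
Momentum: p = γβ·mc = 1.5673 × 0.77 × 1875.6 MeV/c = 2260 MeV/c.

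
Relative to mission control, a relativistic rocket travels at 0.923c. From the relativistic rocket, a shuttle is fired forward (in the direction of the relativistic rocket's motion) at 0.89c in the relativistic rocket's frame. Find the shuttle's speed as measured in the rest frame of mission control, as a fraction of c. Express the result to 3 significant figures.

0.995c

Relativistic velocity addition: u = (u' + v)/(1 + u'v/c²), with u' = 0.89c and v = 0.923c.
Numerator: 0.89 + 0.923 = 1.813. Denominator: 1 + (0.89)(0.923) = 1.82147.
u = 1.813/1.82147 = 0.99535, so the speed is 0.995c.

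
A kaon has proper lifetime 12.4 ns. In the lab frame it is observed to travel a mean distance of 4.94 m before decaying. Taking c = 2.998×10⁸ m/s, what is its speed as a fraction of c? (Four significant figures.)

Lab distance = (lab lifetime)·v = γτ·βc, so βγ = d/(cτ) = 4.940/(2.998×10⁸ × 1.240×10^-8) = 1.3288.
With βγ = 1.3288: γ² = 1 + (βγ)² = 2.76571, and β = (βγ)/γ = 1.3288/1.66304 = 0.7990.

0.7990c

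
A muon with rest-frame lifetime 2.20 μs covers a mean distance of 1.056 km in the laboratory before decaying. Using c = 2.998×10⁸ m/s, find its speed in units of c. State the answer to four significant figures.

Lab distance = (lab lifetime)·v = γτ·βc, so βγ = d/(cτ) = 1056/(2.998×10⁸ × 2.200×10^-6) = 1.6011.
With βγ = 1.6011: γ² = 1 + (βγ)² = 3.56352, and β = (βγ)/γ = 1.6011/1.88773 = 0.8482.

0.8482c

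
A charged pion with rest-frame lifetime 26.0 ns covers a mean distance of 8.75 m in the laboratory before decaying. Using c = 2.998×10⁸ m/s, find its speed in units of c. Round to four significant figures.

d = βγcτ ⇒ βγ = d/(cτ) = 8.750 m / (7.7948 m) = 1.1225.
β = (βγ)/√(1+(βγ)²) = 1.1225/√2.26001 = 0.7467.

0.7467c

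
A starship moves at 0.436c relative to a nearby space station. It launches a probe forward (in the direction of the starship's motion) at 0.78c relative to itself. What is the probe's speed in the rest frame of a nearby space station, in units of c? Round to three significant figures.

In units of c, u = (u' + v)/(1 + u'v) with u' = 0.78 and v = 0.436.
Numerator: 0.78 + 0.436 = 1.216. Denominator: 1 + (0.78)(0.436) = 1.34008.
u = 1.216/1.34008 = 0.90741, so the speed is 0.907c.

0.907c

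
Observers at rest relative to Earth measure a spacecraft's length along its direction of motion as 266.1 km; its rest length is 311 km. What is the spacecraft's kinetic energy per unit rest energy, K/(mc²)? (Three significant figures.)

Length contraction gives γ = L₀/L = 311/266.1 = 1.16873.
K/(mc²) = γ − 1 = 1.16873 − 1 = 0.169.

0.169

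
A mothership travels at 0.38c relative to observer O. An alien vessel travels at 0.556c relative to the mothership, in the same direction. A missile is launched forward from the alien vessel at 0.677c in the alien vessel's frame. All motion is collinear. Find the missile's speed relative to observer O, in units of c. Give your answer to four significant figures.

Apply u = (u'+v)/(1+u'v) twice. Missile in the mothership frame: (0.677+0.556)/(1+0.677·0.556) = 1.233/1.376412 = 0.89581c.
That velocity, transformed to the rest frame of observer O: (0.89581+0.38)/(1+0.89581·0.38) = 1.27581/1.3404078 = 0.95181c.

0.9518c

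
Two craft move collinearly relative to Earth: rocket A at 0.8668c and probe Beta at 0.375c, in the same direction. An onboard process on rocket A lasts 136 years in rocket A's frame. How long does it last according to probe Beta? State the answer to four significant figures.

198.6 years

Transform rocket A's velocity into probe Beta's frame: (0.8668 − 0.375)/(1 − 0.8668·0.375) = 0.4918/0.67495, so the relative speed is 0.72865c.
γ for this relative speed: γ = 1/√(1 − 0.530931) = 1.4601.
Rocket A's interval is proper; time dilation gives Δt_B = γΔτ = 1.4601 × 136 years = 198.6 years.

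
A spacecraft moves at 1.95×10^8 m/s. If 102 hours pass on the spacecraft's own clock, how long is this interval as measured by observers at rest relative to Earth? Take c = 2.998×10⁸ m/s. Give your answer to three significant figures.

β = v/c = (1.95×10^8 m/s)/(2.998×10⁸ m/s) = 0.650434.
γ = 1/√(1 − β²) = 1/√(1 − 0.4230644) = 1/√0.5769356 = 1/0.759563 = 1.3165.
The onboard clock measures proper time, so the interval in the rest frame of Earth is dilated: Δt = γ·Δτ = 1.3165 × 102 hours = 134 hours.

134 hours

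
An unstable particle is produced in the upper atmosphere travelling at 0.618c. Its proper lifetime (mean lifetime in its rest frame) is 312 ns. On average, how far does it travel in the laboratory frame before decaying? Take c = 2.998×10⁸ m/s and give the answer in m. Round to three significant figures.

γ = 1/√(1 − β²) = 1/√(1 − 0.381924) = 1/√0.618076 = 1/0.786178 = 1.272.
Lab-frame lifetime: Δt = γτ = 1.272 × 312 ns = 396.86 ns.
Distance: d = vΔt = 0.618 × 2.998×10⁸ m/s × 3.9686×10^-7 s = 73.5 m.

73.5 m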